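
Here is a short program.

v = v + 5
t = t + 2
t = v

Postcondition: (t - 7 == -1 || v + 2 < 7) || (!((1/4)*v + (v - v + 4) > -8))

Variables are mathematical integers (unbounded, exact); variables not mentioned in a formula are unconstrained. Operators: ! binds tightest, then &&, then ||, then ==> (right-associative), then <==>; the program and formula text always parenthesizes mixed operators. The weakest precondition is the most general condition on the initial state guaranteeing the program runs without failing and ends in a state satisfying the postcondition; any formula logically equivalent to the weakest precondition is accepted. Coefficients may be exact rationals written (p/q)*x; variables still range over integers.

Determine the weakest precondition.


Working backward. After the program, the postcondition (t - 7 == -1 || v + 2 < 7) || (!((1/4)*v + (v - v + 4) > -8)) must hold; in canonical form it is t == 6 || v < 5 || (!((1/4)*v > -12)).
Before t := v: v == 6 || v < 5 || (!((1/4)*v > -12))
Before t := t + 2: v == 6 || v < 5 || (!((1/4)*v > -12))
Before v := v + 5: v == 1 || v < 0 || (!((1/4)*v > -53/4))
Answer: WP = v == 1 || v < 0 || (!((1/4)*v > -53/4))


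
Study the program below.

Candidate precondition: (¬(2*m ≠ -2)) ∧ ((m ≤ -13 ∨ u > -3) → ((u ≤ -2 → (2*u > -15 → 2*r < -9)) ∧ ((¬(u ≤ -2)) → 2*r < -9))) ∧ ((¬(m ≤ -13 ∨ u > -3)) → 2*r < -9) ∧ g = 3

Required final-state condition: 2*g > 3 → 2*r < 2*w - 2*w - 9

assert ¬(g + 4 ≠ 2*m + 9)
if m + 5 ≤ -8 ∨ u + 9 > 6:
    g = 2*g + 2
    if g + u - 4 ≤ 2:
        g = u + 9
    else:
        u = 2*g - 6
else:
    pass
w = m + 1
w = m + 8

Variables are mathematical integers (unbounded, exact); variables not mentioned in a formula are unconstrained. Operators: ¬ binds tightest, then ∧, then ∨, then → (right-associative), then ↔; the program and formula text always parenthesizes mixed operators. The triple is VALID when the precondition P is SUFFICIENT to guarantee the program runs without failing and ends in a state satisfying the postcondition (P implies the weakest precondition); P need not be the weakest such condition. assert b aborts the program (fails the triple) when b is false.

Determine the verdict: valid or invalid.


Working backward. After the program, the postcondition 2*g > 3 → 2*r < 2*w - 2*w - 9 must hold; in canonical form it is 2*g > 3 → 2*r < -9.
Before w := m + 8: 2*g > 3 → 2*r < -9
Before w := m + 1: 2*g > 3 → 2*r < -9
Then branch requires (2*g + u ≤ 4 → (2*u > -15 → 2*r < -9)) ∧ ((¬(2*g + u ≤ 4)) → (4*g > -1 → 2*r < -9)); else branch requires 2*g > 3 → 2*r < -9.
Before the if: ((m ≤ -13 ∨ u > -3) → ((2*g + u ≤ 4 → (2*u > -15 → 2*r < -9)) ∧ ((¬(2*g + u ≤ 4)) → (4*g > -1 → 2*r < -9)))) ∧ ((¬(m ≤ -13 ∨ u > -3)) → (2*g > 3 → 2*r < -9))
Before assert ¬(g + 4 ≠ 2*m + 9): (¬(g ≠ 2*m + 5)) ∧ ((m ≤ -13 ∨ u > -3) → ((2*g + u ≤ 4 → (2*u > -15 → 2*r < -9)) ∧ ((¬(2*g + u ≤ 4)) → (4*g > -1 → 2*r < -9)))) ∧ ((¬(m ≤ -13 ∨ u > -3)) → (2*g > 3 → 2*r < -9))
The weakest precondition is (¬(g ≠ 2*m + 5)) ∧ ((m ≤ -13 ∨ u > -3) → ((2*g + u ≤ 4 → (2*u > -15 → 2*r < -9)) ∧ ((¬(2*g + u ≤ 4)) → (4*g > -1 → 2*r < -9)))) ∧ ((¬(m ≤ -13 ∨ u > -3)) → (2*g > 3 → 2*r < -9)).
Check whether (¬(2*m ≠ -2)) ∧ ((m ≤ -13 ∨ u > -3) → ((u ≤ -2 → (2*u > -15 → 2*r < -9)) ∧ ((¬(u ≤ -2)) → 2*r < -9))) ∧ ((¬(m ≤ -13 ∨ u > -3)) → 2*r < -9) ∧ g = 3 implies it.
Every state satisfying the precondition satisfies the weakest precondition: the implication holds.
Answer: valid


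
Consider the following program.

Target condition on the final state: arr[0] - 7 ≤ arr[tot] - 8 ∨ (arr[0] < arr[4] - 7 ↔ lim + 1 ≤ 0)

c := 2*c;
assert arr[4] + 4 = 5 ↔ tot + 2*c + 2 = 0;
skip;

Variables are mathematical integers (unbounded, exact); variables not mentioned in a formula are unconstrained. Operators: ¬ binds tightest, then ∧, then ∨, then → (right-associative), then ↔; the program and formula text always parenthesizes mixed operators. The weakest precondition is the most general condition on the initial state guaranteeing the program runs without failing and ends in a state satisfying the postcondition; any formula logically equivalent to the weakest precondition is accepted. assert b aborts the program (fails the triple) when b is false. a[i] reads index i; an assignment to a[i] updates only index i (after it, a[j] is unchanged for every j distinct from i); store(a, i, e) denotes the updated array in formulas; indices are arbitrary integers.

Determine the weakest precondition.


Working backward. After the program, the postcondition arr[0] - 7 ≤ arr[tot] - 8 ∨ (arr[0] < arr[4] - 7 ↔ lim + 1 ≤ 0) must hold; in canonical form it is arr[0] ≤ arr[tot] - 1 ∨ (arr[0] < arr[4] - 7 ↔ lim ≤ -1).
Before skip: arr[0] ≤ arr[tot] - 1 ∨ (arr[0] < arr[4] - 7 ↔ lim ≤ -1)
Before assert arr[4] + 4 = 5 ↔ tot + 2*c + 2 = 0: (arr[4] = 1 ↔ 2*c + tot = -2) ∧ (arr[0] ≤ arr[tot] - 1 ∨ (arr[0] < arr[4] - 7 ↔ lim ≤ -1))
Before c := 2*c: (arr[4] = 1 ↔ 4*c + tot = -2) ∧ (arr[0] ≤ arr[tot] - 1 ∨ (arr[0] < arr[4] - 7 ↔ lim ≤ -1))
Answer: WP = (arr[4] = 1 ↔ 4*c + tot = -2) ∧ (arr[0] ≤ arr[tot] - 1 ∨ (arr[0] < arr[4] - 7 ↔ lim ≤ -1))


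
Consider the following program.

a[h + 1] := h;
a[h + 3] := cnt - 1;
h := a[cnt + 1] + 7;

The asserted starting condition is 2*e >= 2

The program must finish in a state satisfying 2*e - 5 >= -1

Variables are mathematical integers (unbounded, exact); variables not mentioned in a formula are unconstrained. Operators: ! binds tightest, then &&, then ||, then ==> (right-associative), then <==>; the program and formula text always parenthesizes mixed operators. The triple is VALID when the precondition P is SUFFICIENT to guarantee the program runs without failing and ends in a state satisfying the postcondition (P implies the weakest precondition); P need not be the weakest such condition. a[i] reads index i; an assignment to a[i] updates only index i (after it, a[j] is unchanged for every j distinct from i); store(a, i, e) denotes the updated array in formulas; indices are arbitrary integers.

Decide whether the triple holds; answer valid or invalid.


Working backward. After the program, the postcondition 2*e - 5 >= -1 must hold; in canonical form it is 2*e >= 4.
Before h := a[cnt + 1] + 7: 2*e >= 4
Before a[h + 3] := cnt - 1: 2*e >= 4
Before a[h + 1] := h: 2*e >= 4
The weakest precondition is 2*e >= 4.
Check whether 2*e >= 2 implies it.
Countermodel: at the initial state e = 1, the precondition holds but the weakest precondition fails.
Answer: invalid


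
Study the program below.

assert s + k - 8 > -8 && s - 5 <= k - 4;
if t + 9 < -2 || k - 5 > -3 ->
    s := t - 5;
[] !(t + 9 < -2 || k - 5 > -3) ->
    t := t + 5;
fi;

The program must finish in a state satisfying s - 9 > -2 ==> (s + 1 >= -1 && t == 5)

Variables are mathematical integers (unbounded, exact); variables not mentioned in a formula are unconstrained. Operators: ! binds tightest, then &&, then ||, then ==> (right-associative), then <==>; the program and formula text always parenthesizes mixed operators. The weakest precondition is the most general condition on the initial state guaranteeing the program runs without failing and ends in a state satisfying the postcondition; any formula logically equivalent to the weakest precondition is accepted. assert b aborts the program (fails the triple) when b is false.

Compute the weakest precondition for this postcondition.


Working backward. After the program, the postcondition s - 9 > -2 ==> (s + 1 >= -1 && t == 5) must hold; in canonical form it is s > 7 ==> (s >= -2 && t == 5).
Then branch requires t > 12 ==> (t >= 3 && t == 5); else branch requires s > 7 ==> (s >= -2 && t == 0).
Before the if: ((t < -11 || k > 2) ==> (t > 12 ==> (t >= 3 && t == 5))) && ((!(t < -11 || k > 2)) ==> (s > 7 ==> (s >= -2 && t == 0)))
Before assert s + k - 8 > -8 && s - 5 <= k - 4: k + s > 0 && s <= k + 1 && ((t < -11 || k > 2) ==> (t > 12 ==> (t >= 3 && t == 5))) && ((!(t < -11 || k > 2)) ==> (s > 7 ==> (s >= -2 && t == 0)))
Answer: WP = k + s > 0 && s <= k + 1 && ((t < -11 || k > 2) ==> (t > 12 ==> (t >= 3 && t == 5))) && ((!(t < -11 || k > 2)) ==> (s > 7 ==> (s >= -2 && t == 0)))


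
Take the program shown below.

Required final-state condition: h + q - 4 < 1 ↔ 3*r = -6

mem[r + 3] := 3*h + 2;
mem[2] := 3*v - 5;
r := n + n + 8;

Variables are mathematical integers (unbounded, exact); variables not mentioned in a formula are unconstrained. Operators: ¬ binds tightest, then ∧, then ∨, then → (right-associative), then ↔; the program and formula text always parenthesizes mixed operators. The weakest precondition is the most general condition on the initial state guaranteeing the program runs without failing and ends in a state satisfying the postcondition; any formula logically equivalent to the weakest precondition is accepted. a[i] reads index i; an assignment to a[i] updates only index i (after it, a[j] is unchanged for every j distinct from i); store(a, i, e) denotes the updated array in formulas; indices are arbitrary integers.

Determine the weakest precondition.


Working backward. After the program, the postcondition h + q - 4 < 1 ↔ 3*r = -6 must hold; in canonical form it is h + q < 5 ↔ 3*r = -6.
Before r := n + n + 8: h + q < 5 ↔ 6*n = -30
Before mem[2] := 3*v - 5: h + q < 5 ↔ 6*n = -30
Before mem[r + 3] := 3*h + 2: h + q < 5 ↔ 6*n = -30
Answer: WP = h + q < 5 ↔ 6*n = -30


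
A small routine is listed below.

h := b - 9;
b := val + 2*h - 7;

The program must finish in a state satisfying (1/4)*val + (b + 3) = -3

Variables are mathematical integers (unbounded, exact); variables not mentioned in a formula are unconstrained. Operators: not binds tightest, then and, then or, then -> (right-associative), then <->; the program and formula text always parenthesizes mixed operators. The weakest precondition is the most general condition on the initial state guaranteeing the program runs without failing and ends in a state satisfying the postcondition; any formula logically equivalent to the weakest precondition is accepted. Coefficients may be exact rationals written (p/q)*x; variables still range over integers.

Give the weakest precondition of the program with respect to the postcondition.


Working backward. After the program, the postcondition (1/4)*val + (b + 3) = -3 must hold; in canonical form it is b + (1/4)*val = -6.
Before b := val + 2*h - 7: 2*h + (5/4)*val = 1
Before h := b - 9: 2*b + (5/4)*val = 19
Answer: WP = 2*b + (5/4)*val = 19


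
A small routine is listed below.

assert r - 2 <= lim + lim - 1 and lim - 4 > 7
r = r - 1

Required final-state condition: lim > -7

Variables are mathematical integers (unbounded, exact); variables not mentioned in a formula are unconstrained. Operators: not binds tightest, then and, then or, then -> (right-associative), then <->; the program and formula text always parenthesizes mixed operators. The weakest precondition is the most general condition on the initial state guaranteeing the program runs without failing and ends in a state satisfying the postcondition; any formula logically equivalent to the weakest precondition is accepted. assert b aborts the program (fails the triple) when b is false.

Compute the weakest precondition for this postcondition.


Working backward. After the program, lim > -7 must hold.
Before r := r - 1: lim > -7
Before assert r - 2 <= lim + lim - 1 and lim - 4 > 7: r <= 2*lim + 1 and lim > 11 and lim > -7
Answer: WP = r <= 2*lim + 1 and lim > 11 and lim > -7


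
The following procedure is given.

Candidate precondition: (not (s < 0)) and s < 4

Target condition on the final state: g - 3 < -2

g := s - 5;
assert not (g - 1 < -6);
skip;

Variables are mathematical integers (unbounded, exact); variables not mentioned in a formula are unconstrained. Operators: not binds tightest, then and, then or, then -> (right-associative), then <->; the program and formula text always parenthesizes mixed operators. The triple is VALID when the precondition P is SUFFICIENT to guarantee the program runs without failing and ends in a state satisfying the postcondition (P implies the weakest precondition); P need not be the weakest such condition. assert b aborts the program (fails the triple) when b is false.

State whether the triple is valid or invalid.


Working backward. After the program, the postcondition g - 3 < -2 must hold; in canonical form it is g < 1.
Before skip: g < 1
Before assert not (g - 1 < -6): (not (g < -5)) and g < 1
Before g := s - 5: (not (s < 0)) and s < 6
The weakest precondition is (not (s < 0)) and s < 6.
Check whether (not (s < 0)) and s < 4 implies it.
Every state satisfying the precondition satisfies the weakest precondition: the implication holds.
Answer: valid


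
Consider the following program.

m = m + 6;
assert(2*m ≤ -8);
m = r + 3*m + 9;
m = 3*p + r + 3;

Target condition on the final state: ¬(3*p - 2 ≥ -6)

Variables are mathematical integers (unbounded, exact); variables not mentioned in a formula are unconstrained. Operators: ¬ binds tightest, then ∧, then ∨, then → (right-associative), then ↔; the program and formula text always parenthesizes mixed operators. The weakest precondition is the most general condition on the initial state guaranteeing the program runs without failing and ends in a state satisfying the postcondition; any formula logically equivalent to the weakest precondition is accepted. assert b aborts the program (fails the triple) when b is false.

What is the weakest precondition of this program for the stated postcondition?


Working backward. After the program, the postcondition ¬(3*p - 2 ≥ -6) must hold; in canonical form it is ¬(3*p ≥ -4).
Before m := 3*p + r + 3: ¬(3*p ≥ -4)
Before m := r + 3*m + 9: ¬(3*p ≥ -4)
Before assert 2*m ≤ -8: 2*m ≤ -8 ∧ (¬(3*p ≥ -4))
Before m := m + 6: 2*m ≤ -20 ∧ (¬(3*p ≥ -4))
Answer: WP = 2*m ≤ -20 ∧ (¬(3*p ≥ -4))


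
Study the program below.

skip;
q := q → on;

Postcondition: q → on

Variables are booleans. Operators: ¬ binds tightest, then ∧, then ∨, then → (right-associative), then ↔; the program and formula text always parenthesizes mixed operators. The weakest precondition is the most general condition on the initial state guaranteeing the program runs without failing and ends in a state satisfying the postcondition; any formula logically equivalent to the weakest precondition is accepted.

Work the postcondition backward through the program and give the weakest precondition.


Working backward. After the program, q → on must hold.
Before q := q → on: (q → on) → on
Before skip: (q → on) → on
Answer: WP = (q → on) → on


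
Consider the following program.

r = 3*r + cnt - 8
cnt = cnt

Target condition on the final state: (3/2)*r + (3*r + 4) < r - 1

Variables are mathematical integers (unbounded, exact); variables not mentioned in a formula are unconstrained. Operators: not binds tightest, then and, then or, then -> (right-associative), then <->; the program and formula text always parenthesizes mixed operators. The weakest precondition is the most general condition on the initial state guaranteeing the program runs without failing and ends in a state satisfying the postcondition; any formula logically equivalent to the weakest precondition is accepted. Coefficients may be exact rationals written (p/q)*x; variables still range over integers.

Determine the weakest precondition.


Working backward. After the program, the postcondition (3/2)*r + (3*r + 4) < r - 1 must hold; in canonical form it is (7/2)*r < -5.
Before cnt := cnt: (7/2)*r < -5
Before r := 3*r + cnt - 8: (7/2)*cnt + (21/2)*r < 23
Answer: WP = (7/2)*cnt + (21/2)*r < 23


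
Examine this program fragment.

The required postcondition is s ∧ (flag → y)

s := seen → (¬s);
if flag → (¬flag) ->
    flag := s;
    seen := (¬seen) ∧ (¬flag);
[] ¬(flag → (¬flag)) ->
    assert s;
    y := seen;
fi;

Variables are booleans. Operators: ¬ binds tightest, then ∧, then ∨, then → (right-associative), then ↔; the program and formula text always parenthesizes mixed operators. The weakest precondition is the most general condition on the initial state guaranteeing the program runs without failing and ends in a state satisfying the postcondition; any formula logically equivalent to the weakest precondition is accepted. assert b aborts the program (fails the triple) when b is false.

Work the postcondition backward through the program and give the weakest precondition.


Working backward. After the program, s ∧ (flag → y) must hold.
Then branch requires s ∧ (s → y); else branch requires s ∧ (flag → seen).
Before the if: ((flag → (¬flag)) → (s ∧ (s → y))) ∧ ((¬(flag → (¬flag))) → (s ∧ (flag → seen)))
Before s := seen → (¬s): ((flag → (¬flag)) → ((seen → (¬s)) ∧ ((seen → (¬s)) → y))) ∧ ((¬(flag → (¬flag))) → ((seen → (¬s)) ∧ (flag → seen)))
Answer: WP = ((flag → (¬flag)) → ((seen → (¬s)) ∧ ((seen → (¬s)) → y))) ∧ ((¬(flag → (¬flag))) → ((seen → (¬s)) ∧ (flag → seen)))


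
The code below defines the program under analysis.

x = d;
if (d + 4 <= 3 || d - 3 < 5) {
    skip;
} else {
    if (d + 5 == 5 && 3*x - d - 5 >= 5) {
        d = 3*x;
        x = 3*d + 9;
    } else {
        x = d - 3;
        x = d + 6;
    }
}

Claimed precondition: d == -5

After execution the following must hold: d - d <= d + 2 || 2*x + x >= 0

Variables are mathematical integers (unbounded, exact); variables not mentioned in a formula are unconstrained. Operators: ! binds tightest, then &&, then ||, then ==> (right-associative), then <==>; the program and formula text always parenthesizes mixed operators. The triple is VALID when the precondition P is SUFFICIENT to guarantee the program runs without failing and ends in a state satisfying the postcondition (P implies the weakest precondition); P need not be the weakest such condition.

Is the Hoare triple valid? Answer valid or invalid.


Working backward. After the program, the postcondition d - d <= d + 2 || 2*x + x >= 0 must hold; in canonical form it is d >= -2 || 3*x >= 0.
Then branch requires d >= -2 || 3*x >= 0; else branch requires ((d == 0 && 3*x >= d + 10) ==> (3*x >= -2 || 27*x >= -27)) && ((!(d == 0 && 3*x >= d + 10)) ==> (d >= -2 || 3*d >= -18)).
Before the if: ((d <= -1 || d < 8) ==> (d >= -2 || 3*x >= 0)) && ((!(d <= -1 || d < 8)) ==> (((d == 0 && 3*x >= d + 10) ==> (3*x >= -2 || 27*x >= -27)) && ((!(d == 0 && 3*x >= d + 10)) ==> (d >= -2 || 3*d >= -18))))
Before x := d: ((d <= -1 || d < 8) ==> (d >= -2 || 3*d >= 0)) && ((!(d <= -1 || d < 8)) ==> (((d == 0 && 2*d >= 10) ==> (3*d >= -2 || 27*d >= -27)) && ((!(d == 0 && 2*d >= 10)) ==> (d >= -2 || 3*d >= -18))))
The weakest precondition is ((d <= -1 || d < 8) ==> (d >= -2 || 3*d >= 0)) && ((!(d <= -1 || d < 8)) ==> (((d == 0 && 2*d >= 10) ==> (3*d >= -2 || 27*d >= -27)) && ((!(d == 0 && 2*d >= 10)) ==> (d >= -2 || 3*d >= -18)))).
Check whether d == -5 implies it.
Countermodel: at the initial state d = -5, the precondition holds but the weakest precondition fails.
Answer: invalid


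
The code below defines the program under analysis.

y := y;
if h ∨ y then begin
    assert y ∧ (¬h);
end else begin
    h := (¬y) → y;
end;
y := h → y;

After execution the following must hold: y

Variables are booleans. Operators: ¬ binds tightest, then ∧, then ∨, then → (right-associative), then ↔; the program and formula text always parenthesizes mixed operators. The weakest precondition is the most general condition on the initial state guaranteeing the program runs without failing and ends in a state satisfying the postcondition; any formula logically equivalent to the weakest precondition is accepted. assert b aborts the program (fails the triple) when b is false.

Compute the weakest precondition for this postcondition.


Working backward. After the program, y must hold.
Before y := h → y: h → y
Then branch requires y ∧ (¬h) ∧ (h → y); else branch requires ((¬y) → y) → y.
Before the if: ((h ∨ y) → (y ∧ (¬h) ∧ (h → y))) ∧ ((¬(h ∨ y)) → (((¬y) → y) → y))
Before y := y: ((h ∨ y) → (y ∧ (¬h) ∧ (h → y))) ∧ ((¬(h ∨ y)) → (((¬y) → y) → y))
Answer: WP = ((h ∨ y) → (y ∧ (¬h) ∧ (h → y))) ∧ ((¬(h ∨ y)) → (((¬y) → y) → y))


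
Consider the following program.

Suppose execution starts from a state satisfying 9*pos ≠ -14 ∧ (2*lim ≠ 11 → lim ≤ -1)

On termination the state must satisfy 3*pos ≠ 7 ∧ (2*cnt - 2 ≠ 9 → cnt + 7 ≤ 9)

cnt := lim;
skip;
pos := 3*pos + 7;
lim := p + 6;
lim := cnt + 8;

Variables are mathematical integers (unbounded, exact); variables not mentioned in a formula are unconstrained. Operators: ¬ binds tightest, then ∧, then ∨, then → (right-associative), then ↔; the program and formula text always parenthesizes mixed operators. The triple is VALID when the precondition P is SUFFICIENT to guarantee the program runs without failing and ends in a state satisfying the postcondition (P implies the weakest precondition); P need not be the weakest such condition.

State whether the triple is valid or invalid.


Working backward. After the program, the postcondition 3*pos ≠ 7 ∧ (2*cnt - 2 ≠ 9 → cnt + 7 ≤ 9) must hold; in canonical form it is 3*pos ≠ 7 ∧ (2*cnt ≠ 11 → cnt ≤ 2).
Before lim := cnt + 8: 3*pos ≠ 7 ∧ (2*cnt ≠ 11 → cnt ≤ 2)
Before lim := p + 6: 3*pos ≠ 7 ∧ (2*cnt ≠ 11 → cnt ≤ 2)
Before pos := 3*pos + 7: 9*pos ≠ -14 ∧ (2*cnt ≠ 11 → cnt ≤ 2)
Before skip: 9*pos ≠ -14 ∧ (2*cnt ≠ 11 → cnt ≤ 2)
Before cnt := lim: 9*pos ≠ -14 ∧ (2*lim ≠ 11 → lim ≤ 2)
The weakest precondition is 9*pos ≠ -14 ∧ (2*lim ≠ 11 → lim ≤ 2).
Check whether 9*pos ≠ -14 ∧ (2*lim ≠ 11 → lim ≤ -1) implies it.
Every state satisfying the precondition satisfies the weakest precondition: the implication holds.
Answer: valid


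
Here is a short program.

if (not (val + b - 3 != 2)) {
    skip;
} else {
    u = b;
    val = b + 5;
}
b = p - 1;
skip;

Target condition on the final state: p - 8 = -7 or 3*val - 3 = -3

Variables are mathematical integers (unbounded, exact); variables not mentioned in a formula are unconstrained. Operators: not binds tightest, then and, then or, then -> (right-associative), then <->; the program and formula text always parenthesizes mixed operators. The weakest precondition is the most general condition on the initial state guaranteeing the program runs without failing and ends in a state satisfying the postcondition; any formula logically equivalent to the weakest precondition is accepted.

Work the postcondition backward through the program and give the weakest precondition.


Working backward. After the program, the postcondition p - 8 = -7 or 3*val - 3 = -3 must hold; in canonical form it is p = 1 or 3*val = 0.
Before skip: p = 1 or 3*val = 0
Before b := p - 1: p = 1 or 3*val = 0
Then branch requires p = 1 or 3*val = 0; else branch requires p = 1 or 3*b = -15.
Before the if: ((not (b + val != 5)) -> (p = 1 or 3*val = 0)) and (b + val != 5 -> (p = 1 or 3*b = -15))
Answer: WP = ((not (b + val != 5)) -> (p = 1 or 3*val = 0)) and (b + val != 5 -> (p = 1 or 3*b = -15))


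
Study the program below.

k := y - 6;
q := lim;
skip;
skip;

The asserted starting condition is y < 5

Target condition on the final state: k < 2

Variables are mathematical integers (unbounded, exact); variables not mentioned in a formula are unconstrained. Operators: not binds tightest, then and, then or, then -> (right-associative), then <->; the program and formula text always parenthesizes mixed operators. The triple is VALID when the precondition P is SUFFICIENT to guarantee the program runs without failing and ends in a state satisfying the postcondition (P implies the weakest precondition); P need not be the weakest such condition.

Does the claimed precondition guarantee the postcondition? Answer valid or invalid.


Working backward. After the program, k < 2 must hold.
Before skip: k < 2
Before skip: k < 2
Before q := lim: k < 2
Before k := y - 6: y < 8
The weakest precondition is y < 8.
Check whether y < 5 implies it.
Every state satisfying the precondition satisfies the weakest precondition: the implication holds.
Answer: valid


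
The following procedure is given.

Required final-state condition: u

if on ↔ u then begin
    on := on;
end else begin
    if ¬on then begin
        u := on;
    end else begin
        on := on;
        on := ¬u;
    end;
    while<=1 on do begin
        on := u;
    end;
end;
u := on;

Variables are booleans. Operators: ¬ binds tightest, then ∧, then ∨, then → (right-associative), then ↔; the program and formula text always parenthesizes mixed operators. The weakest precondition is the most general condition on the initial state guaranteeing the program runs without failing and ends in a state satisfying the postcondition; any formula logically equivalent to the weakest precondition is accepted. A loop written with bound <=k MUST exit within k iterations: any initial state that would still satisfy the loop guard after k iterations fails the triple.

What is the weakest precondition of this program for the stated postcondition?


Working backward. After the program, u must hold.
Before u := on: on
Then branch requires on; else branch requires ((¬on) → ((¬on) ∧ ((¬on) → on))) ∧ (on → (u ∧ (u → (¬u)))).
Before the if: ((on ↔ u) → on) ∧ ((¬(on ↔ u)) → (((¬on) → ((¬on) ∧ ((¬on) → on))) ∧ (on → (u ∧ (u → (¬u))))))
Answer: WP = ((on ↔ u) → on) ∧ ((¬(on ↔ u)) → (((¬on) → ((¬on) ∧ ((¬on) → on))) ∧ (on → (u ∧ (u → (¬u))))))


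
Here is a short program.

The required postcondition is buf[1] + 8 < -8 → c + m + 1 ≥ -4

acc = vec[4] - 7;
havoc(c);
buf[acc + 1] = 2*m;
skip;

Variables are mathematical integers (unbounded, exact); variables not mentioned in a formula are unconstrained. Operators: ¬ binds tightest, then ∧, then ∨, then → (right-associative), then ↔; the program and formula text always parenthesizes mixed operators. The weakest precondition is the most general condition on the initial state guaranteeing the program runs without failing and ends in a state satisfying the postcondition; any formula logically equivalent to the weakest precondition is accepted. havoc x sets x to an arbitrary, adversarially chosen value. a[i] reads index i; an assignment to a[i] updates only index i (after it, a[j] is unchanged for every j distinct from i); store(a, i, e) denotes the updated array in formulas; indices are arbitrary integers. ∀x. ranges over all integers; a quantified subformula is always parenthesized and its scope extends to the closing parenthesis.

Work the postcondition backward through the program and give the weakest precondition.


Working backward. After the program, the postcondition buf[1] + 8 < -8 → c + m + 1 ≥ -4 must hold; in canonical form it is buf[1] < -16 → c + m ≥ -5.
Before skip: buf[1] < -16 → c + m ≥ -5
Before buf[acc + 1] := 2*m: store(buf, acc + 1, 2*m)[1] < -16 → c + m ≥ -5
Before havoc c: ∀c_1. (store(buf, acc + 1, 2*m)[1] < -16 → c_1 + m ≥ -5)
Before acc := vec[4] - 7: ∀c_1. (store(buf, vec[4] - 6, 2*m)[1] < -16 → c_1 + m ≥ -5)
Answer: WP = ∀c_1. (store(buf, vec[4] - 6, 2*m)[1] < -16 → c_1 + m ≥ -5)


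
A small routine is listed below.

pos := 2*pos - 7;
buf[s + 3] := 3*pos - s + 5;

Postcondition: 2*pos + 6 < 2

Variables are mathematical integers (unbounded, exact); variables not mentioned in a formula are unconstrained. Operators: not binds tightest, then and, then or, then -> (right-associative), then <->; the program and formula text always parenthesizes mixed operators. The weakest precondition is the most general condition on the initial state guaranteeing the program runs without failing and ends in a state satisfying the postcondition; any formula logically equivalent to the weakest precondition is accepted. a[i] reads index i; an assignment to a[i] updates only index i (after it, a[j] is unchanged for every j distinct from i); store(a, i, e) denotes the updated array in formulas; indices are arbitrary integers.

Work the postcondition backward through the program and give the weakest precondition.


Working backward. After the program, the postcondition 2*pos + 6 < 2 must hold; in canonical form it is 2*pos < -4.
Before buf[s + 3] := 3*pos - s + 5: 2*pos < -4
Before pos := 2*pos - 7: 4*pos < 10
Answer: WP = 4*pos < 10


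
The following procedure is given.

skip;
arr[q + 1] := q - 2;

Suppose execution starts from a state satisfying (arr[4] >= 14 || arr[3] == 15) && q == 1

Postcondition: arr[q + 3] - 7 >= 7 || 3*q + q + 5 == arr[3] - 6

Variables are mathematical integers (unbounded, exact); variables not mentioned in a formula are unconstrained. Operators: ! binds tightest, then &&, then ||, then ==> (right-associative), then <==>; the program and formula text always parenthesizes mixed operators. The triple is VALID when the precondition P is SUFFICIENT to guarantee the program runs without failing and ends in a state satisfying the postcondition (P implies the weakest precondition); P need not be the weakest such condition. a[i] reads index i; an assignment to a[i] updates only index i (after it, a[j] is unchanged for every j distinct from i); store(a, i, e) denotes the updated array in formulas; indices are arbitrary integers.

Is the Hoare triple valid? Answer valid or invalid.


Working backward. After the program, the postcondition arr[q + 3] - 7 >= 7 || 3*q + q + 5 == arr[3] - 6 must hold; in canonical form it is arr[q + 3] >= 14 || 4*q == arr[3] - 11.
Before arr[q + 1] := q - 2: store(arr, q + 1, q - 2)[q + 3] >= 14 || 4*q == store(arr, q + 1, q - 2)[3] - 11
Before skip: store(arr, q + 1, q - 2)[q + 3] >= 14 || 4*q == store(arr, q + 1, q - 2)[3] - 11
The weakest precondition is store(arr, q + 1, q - 2)[q + 3] >= 14 || 4*q == store(arr, q + 1, q - 2)[3] - 11.
Check whether (arr[4] >= 14 || arr[3] == 15) && q == 1 implies it.
Every state satisfying the precondition satisfies the weakest precondition: the implication holds.
Answer: valid


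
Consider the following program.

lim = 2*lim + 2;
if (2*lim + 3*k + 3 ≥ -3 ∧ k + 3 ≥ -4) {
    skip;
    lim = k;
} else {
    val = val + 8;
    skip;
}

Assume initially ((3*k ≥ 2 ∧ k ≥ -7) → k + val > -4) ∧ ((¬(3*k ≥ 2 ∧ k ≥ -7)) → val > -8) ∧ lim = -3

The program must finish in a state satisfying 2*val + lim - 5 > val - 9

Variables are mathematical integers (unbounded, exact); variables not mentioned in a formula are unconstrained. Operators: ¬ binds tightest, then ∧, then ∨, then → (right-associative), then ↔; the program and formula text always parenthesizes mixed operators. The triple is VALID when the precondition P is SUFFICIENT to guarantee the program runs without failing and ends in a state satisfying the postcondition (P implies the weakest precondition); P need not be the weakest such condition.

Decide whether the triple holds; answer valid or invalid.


Working backward. After the program, the postcondition 2*val + lim - 5 > val - 9 must hold; in canonical form it is lim + val > -4.
Then branch requires k + val > -4; else branch requires lim + val > -12.
Before the if: ((3*k + 2*lim ≥ -6 ∧ k ≥ -7) → k + val > -4) ∧ ((¬(3*k + 2*lim ≥ -6 ∧ k ≥ -7)) → lim + val > -12)
Before lim := 2*lim + 2: ((3*k + 4*lim ≥ -10 ∧ k ≥ -7) → k + val > -4) ∧ ((¬(3*k + 4*lim ≥ -10 ∧ k ≥ -7)) → 2*lim + val > -14)
The weakest precondition is ((3*k + 4*lim ≥ -10 ∧ k ≥ -7) → k + val > -4) ∧ ((¬(3*k + 4*lim ≥ -10 ∧ k ≥ -7)) → 2*lim + val > -14).
Check whether ((3*k ≥ 2 ∧ k ≥ -7) → k + val > -4) ∧ ((¬(3*k ≥ 2 ∧ k ≥ -7)) → val > -8) ∧ lim = -3 implies it.
Every state satisfying the precondition satisfies the weakest precondition: the implication holds.
Answer: valid


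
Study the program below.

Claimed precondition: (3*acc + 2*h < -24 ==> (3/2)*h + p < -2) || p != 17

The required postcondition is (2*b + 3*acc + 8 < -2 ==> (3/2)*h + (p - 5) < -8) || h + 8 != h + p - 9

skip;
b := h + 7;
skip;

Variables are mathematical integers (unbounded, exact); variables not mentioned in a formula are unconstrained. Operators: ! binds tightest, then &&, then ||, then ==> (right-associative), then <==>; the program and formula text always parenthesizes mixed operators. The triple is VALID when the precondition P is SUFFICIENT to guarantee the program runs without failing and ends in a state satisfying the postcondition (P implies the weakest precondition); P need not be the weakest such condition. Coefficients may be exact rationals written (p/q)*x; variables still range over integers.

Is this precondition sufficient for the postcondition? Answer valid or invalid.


Working backward. After the program, the postcondition (2*b + 3*acc + 8 < -2 ==> (3/2)*h + (p - 5) < -8) || h + 8 != h + p - 9 must hold; in canonical form it is (3*acc + 2*b < -10 ==> (3/2)*h + p < -3) || p != 17.
Before skip: (3*acc + 2*b < -10 ==> (3/2)*h + p < -3) || p != 17
Before b := h + 7: (3*acc + 2*h < -24 ==> (3/2)*h + p < -3) || p != 17
Before skip: (3*acc + 2*h < -24 ==> (3/2)*h + p < -3) || p != 17
The weakest precondition is (3*acc + 2*h < -24 ==> (3/2)*h + p < -3) || p != 17.
Check whether (3*acc + 2*h < -24 ==> (3/2)*h + p < -2) || p != 17 implies it.
Countermodel: at the initial state acc = 0, h = -13, p = 17, the precondition holds but the weakest precondition fails.
Answer: invalid


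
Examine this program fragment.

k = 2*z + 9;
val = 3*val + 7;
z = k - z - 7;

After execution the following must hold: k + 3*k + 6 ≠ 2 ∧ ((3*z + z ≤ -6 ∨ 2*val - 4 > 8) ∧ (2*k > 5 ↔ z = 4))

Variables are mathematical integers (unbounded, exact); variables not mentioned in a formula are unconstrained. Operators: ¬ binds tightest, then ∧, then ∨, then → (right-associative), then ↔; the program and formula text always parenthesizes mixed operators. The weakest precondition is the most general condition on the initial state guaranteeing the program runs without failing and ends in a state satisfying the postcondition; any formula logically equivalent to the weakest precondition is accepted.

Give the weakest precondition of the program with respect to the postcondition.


Working backward. After the program, the postcondition k + 3*k + 6 ≠ 2 ∧ ((3*z + z ≤ -6 ∨ 2*val - 4 > 8) ∧ (2*k > 5 ↔ z = 4)) must hold; in canonical form it is 4*k ≠ -4 ∧ (4*z ≤ -6 ∨ 2*val > 12) ∧ (2*k > 5 ↔ z = 4).
Before z := k - z - 7: 4*k ≠ -4 ∧ (4*k ≤ 4*z + 22 ∨ 2*val > 12) ∧ (2*k > 5 ↔ k = z + 11)
Before val := 3*val + 7: 4*k ≠ -4 ∧ (4*k ≤ 4*z + 22 ∨ 6*val > -2) ∧ (2*k > 5 ↔ k = z + 11)
Before k := 2*z + 9: 8*z ≠ -40 ∧ (4*z ≤ -14 ∨ 6*val > -2) ∧ (4*z > -13 ↔ z = 2)
Answer: WP = 8*z ≠ -40 ∧ (4*z ≤ -14 ∨ 6*val > -2) ∧ (4*z > -13 ↔ z = 2)


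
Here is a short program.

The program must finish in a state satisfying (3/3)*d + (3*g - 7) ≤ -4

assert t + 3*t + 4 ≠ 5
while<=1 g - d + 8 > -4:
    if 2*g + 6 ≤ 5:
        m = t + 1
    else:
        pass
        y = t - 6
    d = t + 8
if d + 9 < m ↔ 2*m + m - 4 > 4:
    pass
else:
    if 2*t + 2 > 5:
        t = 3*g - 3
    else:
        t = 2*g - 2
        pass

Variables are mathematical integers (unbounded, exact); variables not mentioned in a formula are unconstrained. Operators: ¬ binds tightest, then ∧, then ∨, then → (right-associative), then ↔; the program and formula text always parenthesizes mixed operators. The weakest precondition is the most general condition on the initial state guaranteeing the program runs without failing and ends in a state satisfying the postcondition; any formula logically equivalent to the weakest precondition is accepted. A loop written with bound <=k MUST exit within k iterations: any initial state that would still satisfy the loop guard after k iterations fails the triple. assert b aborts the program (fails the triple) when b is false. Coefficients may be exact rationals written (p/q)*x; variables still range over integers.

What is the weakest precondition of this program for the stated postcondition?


Working backward. After the program, the postcondition (3/3)*d + (3*g - 7) ≤ -4 must hold; in canonical form it is d + 3*g ≤ 3.
Then branch requires d + 3*g ≤ 3; else branch requires (2*t > 3 → d + 3*g ≤ 3) ∧ ((¬(2*t > 3)) → d + 3*g ≤ 3).
Before the if: ((d < m - 9 ↔ 3*m > 8) → d + 3*g ≤ 3) ∧ ((¬(d < m - 9 ↔ 3*m > 8)) → ((2*t > 3 → d + 3*g ≤ 3) ∧ ((¬(2*t > 3)) → d + 3*g ≤ 3)))
Before the loop (bound <=1), unroll the exhaustion recursion (WP_0 = exit-now case; WP_j = one more guarded iteration, up to j = 1):
  WP_0: (¬(g > d - 12)) ∧ ((d < m - 9 ↔ 3*m > 8) → d + 3*g ≤ 3) ∧ ((¬(d < m - 9 ↔ 3*m > 8)) → ((2*t > 3 → d + 3*g ≤ 3) ∧ ((¬(2*t > 3)) → d + 3*g ≤ 3)))
  WP_1: (g > d - 12 → ((2*g ≤ -1 → ((¬(g > t - 4)) ∧ ((¬(3*t > 5)) → 3*g + t ≤ -5) ∧ (3*t > 5 → ((2*t > 3 → 3*g + t ≤ -5) ∧ ((¬(2*t > 3)) → 3*g + t ≤ -5))))) ∧ ((¬(2*g ≤ -1)) → ((¬(g > t - 4)) ∧ ((t < m - 17 ↔ 3*m > 8) → 3*g + t ≤ -5) ∧ ((¬(t < m - 17 ↔ 3*m > 8)) → ((2*t > 3 → 3*g + t ≤ -5) ∧ ((¬(2*t > 3)) → 3*g + t ≤ -5))))))) ∧ ((¬(g > d - 12)) → (((d < m - 9 ↔ 3*m > 8) → d + 3*g ≤ 3) ∧ ((¬(d < m - 9 ↔ 3*m > 8)) → ((2*t > 3 → d + 3*g ≤ 3) ∧ ((¬(2*t > 3)) → d + 3*g ≤ 3)))))
So before the loop: (g > d - 12 → ((2*g ≤ -1 → ((¬(g > t - 4)) ∧ ((¬(3*t > 5)) → 3*g + t ≤ -5) ∧ (3*t > 5 → ((2*t > 3 → 3*g + t ≤ -5) ∧ ((¬(2*t > 3)) → 3*g + t ≤ -5))))) ∧ ((¬(2*g ≤ -1)) → ((¬(g > t - 4)) ∧ ((t < m - 17 ↔ 3*m > 8) → 3*g + t ≤ -5) ∧ ((¬(t < m - 17 ↔ 3*m > 8)) → ((2*t > 3 → 3*g + t ≤ -5) ∧ ((¬(2*t > 3)) → 3*g + t ≤ -5))))))) ∧ ((¬(g > d - 12)) → (((d < m - 9 ↔ 3*m > 8) → d + 3*g ≤ 3) ∧ ((¬(d < m - 9 ↔ 3*m > 8)) → ((2*t > 3 → d + 3*g ≤ 3) ∧ ((¬(2*t > 3)) → d + 3*g ≤ 3)))))
Before assert t + 3*t + 4 ≠ 5: 4*t ≠ 1 ∧ (g > d - 12 → ((2*g ≤ -1 → ((¬(g > t - 4)) ∧ ((¬(3*t > 5)) → 3*g + t ≤ -5) ∧ (3*t > 5 → ((2*t > 3 → 3*g + t ≤ -5) ∧ ((¬(2*t > 3)) → 3*g + t ≤ -5))))) ∧ ((¬(2*g ≤ -1)) → ((¬(g > t - 4)) ∧ ((t < m - 17 ↔ 3*m > 8) → 3*g + t ≤ -5) ∧ ((¬(t < m - 17 ↔ 3*m > 8)) → ((2*t > 3 → 3*g + t ≤ -5) ∧ ((¬(2*t > 3)) → 3*g + t ≤ -5))))))) ∧ ((¬(g > d - 12)) → (((d < m - 9 ↔ 3*m > 8) → d + 3*g ≤ 3) ∧ ((¬(d < m - 9 ↔ 3*m > 8)) → ((2*t > 3 → d + 3*g ≤ 3) ∧ ((¬(2*t > 3)) → d + 3*g ≤ 3)))))
Answer: WP = 4*t ≠ 1 ∧ (g > d - 12 → ((2*g ≤ -1 → ((¬(g > t - 4)) ∧ ((¬(3*t > 5)) → 3*g + t ≤ -5) ∧ (3*t > 5 → ((2*t > 3 → 3*g + t ≤ -5) ∧ ((¬(2*t > 3)) → 3*g + t ≤ -5))))) ∧ ((¬(2*g ≤ -1)) → ((¬(g > t - 4)) ∧ ((t < m - 17 ↔ 3*m > 8) → 3*g + t ≤ -5) ∧ ((¬(t < m - 17 ↔ 3*m > 8)) → ((2*t > 3 → 3*g + t ≤ -5) ∧ ((¬(2*t > 3)) → 3*g + t ≤ -5))))))) ∧ ((¬(g > d - 12)) → (((d < m - 9 ↔ 3*m > 8) → d + 3*g ≤ 3) ∧ ((¬(d < m - 9 ↔ 3*m > 8)) → ((2*t > 3 → d + 3*g ≤ 3) ∧ ((¬(2*t > 3)) → d + 3*g ≤ 3)))))


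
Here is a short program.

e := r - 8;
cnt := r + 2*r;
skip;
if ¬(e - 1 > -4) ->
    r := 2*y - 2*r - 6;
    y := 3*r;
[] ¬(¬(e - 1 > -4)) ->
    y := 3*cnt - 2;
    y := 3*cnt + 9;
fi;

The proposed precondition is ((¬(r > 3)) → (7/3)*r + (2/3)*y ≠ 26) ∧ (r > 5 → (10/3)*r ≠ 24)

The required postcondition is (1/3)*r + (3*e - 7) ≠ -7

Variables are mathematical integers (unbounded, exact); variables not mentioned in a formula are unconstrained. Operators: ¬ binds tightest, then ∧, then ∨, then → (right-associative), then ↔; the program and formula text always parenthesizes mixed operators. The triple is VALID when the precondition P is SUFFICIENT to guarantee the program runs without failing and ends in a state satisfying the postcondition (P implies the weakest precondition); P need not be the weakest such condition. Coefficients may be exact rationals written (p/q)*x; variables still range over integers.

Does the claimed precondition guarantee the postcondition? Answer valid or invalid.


Working backward. After the program, the postcondition (1/3)*r + (3*e - 7) ≠ -7 must hold; in canonical form it is 3*e + (1/3)*r ≠ 0.
Then branch requires 3*e + (2/3)*y ≠ (2/3)*r + 2; else branch requires 3*e + (1/3)*r ≠ 0.
Before the if: ((¬(e > -3)) → 3*e + (2/3)*y ≠ (2/3)*r + 2) ∧ (e > -3 → 3*e + (1/3)*r ≠ 0)
Before skip: ((¬(e > -3)) → 3*e + (2/3)*y ≠ (2/3)*r + 2) ∧ (e > -3 → 3*e + (1/3)*r ≠ 0)
Before cnt := r + 2*r: ((¬(e > -3)) → 3*e + (2/3)*y ≠ (2/3)*r + 2) ∧ (e > -3 → 3*e + (1/3)*r ≠ 0)
Before e := r - 8: ((¬(r > 5)) → (7/3)*r + (2/3)*y ≠ 26) ∧ (r > 5 → (10/3)*r ≠ 24)
The weakest precondition is ((¬(r > 5)) → (7/3)*r + (2/3)*y ≠ 26) ∧ (r > 5 → (10/3)*r ≠ 24).
Check whether ((¬(r > 3)) → (7/3)*r + (2/3)*y ≠ 26) ∧ (r > 5 → (10/3)*r ≠ 24) implies it.
Countermodel: at the initial state r = 4, y = 25, the precondition holds but the weakest precondition fails.
Answer: invalid
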